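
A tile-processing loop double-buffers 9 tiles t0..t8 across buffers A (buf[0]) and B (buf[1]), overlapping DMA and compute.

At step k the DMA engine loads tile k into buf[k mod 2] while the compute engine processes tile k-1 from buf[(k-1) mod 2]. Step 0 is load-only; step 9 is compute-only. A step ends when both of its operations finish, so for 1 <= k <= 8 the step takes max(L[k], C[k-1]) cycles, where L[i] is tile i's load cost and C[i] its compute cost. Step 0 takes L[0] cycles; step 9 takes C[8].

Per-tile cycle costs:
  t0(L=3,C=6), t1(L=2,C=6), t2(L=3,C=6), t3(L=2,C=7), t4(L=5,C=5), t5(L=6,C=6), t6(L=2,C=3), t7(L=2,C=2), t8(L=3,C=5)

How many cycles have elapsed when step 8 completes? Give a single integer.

end_cycle[8] = 46

k=0 load=t0/3c comp=- wait=3 total=3
k=1 load=t1/2c comp=t0/6c wait=6 total=9
k=2 load=t2/3c comp=t1/6c wait=6 total=15
k=3 load=t3/2c comp=t2/6c wait=6 total=21
k=4 load=t4/5c comp=t3/7c wait=7 total=28
k=5 load=t5/6c comp=t4/5c wait=6 total=34
k=6 load=t6/2c comp=t5/6c wait=6 total=40
k=7 load=t7/2c comp=t6/3c wait=3 total=43
k=8 load=t8/3c comp=t7/2c wait=3 total=46
k=9 load=- comp=t8/5c wait=5 total=51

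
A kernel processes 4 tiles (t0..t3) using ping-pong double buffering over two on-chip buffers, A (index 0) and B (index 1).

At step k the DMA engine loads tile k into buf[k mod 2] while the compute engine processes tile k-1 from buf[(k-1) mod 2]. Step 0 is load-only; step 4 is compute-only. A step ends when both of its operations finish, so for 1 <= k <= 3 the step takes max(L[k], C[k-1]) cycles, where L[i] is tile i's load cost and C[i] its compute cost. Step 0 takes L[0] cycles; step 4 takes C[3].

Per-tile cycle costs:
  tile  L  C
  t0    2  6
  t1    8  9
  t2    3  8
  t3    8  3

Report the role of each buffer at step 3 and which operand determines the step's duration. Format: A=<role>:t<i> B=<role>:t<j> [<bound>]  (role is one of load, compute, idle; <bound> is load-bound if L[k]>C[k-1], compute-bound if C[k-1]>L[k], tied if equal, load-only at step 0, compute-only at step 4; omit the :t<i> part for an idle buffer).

step 3: A=compute:t2 B=load:t3 [tied]

step 0: L[0]=2 → dur=2, Σ=2 | A=load:t0 B=idle [load-only]
step 1: L[1]=8 C[0]=6 → dur=8, Σ=10 | A=compute:t0 B=load:t1 [load-bound]
step 2: L[2]=3 C[1]=9 → dur=9, Σ=19 | A=load:t2 B=compute:t1 [compute-bound]
step 3: L[3]=8 C[2]=8 → dur=8, Σ=27 | A=compute:t2 B=load:t3 [tied]
step 4: C[3]=3 → dur=3, Σ=30 | A=idle B=compute:t3 [compute-only]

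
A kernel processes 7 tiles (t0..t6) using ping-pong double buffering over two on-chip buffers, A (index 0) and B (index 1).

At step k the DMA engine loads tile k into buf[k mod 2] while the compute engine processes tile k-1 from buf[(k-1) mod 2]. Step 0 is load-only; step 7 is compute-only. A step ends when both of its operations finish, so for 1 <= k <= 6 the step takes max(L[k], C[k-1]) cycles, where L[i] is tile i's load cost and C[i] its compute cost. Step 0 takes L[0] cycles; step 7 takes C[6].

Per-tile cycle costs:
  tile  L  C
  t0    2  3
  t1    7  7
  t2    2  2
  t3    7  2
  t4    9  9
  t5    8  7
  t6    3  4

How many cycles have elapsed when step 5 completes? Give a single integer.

step 0: L[0]=2 → dur=2, Σ=2 | A=load:t0 B=idle [load-only]
step 1: L[1]=7 C[0]=3 → dur=7, Σ=9 | A=compute:t0 B=load:t1 [load-bound]
step 2: L[2]=2 C[1]=7 → dur=7, Σ=16 | A=load:t2 B=compute:t1 [compute-bound]
step 3: L[3]=7 C[2]=2 → dur=7, Σ=23 | A=compute:t2 B=load:t3 [load-bound]
step 4: L[4]=9 C[3]=2 → dur=9, Σ=32 | A=load:t4 B=compute:t3 [load-bound]
step 5: L[5]=8 C[4]=9 → dur=9, Σ=41 | A=compute:t4 B=load:t5 [compute-bound]
step 6: L[6]=3 C[5]=7 → dur=7, Σ=48 | A=load:t6 B=compute:t5 [compute-bound]
step 7: C[6]=4 → dur=4, Σ=52 | A=compute:t6 B=idle [compute-only]

end_cycle[5] = 41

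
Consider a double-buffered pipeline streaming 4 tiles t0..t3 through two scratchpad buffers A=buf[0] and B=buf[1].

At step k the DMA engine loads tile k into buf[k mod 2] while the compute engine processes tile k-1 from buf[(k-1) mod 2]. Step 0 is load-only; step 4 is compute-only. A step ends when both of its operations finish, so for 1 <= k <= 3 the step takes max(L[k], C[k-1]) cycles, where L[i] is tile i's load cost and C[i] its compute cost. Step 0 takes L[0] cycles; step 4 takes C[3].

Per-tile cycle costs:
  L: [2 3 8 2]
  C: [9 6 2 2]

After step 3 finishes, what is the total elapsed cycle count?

end_cycle[3] = 21

  0. 2=2c; end=2; A:t0 B:-
  1. max(3,9)=9c; end=11; A:t0 B:t1
  2. max(8,6)=8c; end=19; A:t2 B:t1
  3. max(2,2)=2c; end=21; A:t2 B:t3
  4. 2=2c; end=23; A:t2 B:t3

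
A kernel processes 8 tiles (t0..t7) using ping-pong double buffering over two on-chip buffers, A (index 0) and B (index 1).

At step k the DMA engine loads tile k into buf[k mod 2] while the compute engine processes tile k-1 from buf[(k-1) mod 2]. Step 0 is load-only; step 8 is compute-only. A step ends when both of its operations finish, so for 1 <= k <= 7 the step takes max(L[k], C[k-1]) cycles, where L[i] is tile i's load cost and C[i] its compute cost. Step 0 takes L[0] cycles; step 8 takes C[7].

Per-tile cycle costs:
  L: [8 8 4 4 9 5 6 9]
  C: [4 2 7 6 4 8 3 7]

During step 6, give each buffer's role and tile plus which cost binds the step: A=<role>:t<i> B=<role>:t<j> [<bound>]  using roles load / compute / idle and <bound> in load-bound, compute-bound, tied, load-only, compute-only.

  0. 8=8c; end=8; A:t0 B:-
  1. max(8,4)=8c; end=16; A:t0 B:t1
  2. max(4,2)=4c; end=20; A:t2 B:t1
  3. max(4,7)=7c; end=27; A:t2 B:t3
  4. max(9,6)=9c; end=36; A:t4 B:t3
  5. max(5,4)=5c; end=41; A:t4 B:t5
  6. max(6,8)=8c; end=49; A:t6 B:t5
  7. max(9,3)=9c; end=58; A:t6 B:t7
  8. 7=7c; end=65; A:t6 B:t7

step 6: A=load:t6 B=compute:t5 [compute-bound]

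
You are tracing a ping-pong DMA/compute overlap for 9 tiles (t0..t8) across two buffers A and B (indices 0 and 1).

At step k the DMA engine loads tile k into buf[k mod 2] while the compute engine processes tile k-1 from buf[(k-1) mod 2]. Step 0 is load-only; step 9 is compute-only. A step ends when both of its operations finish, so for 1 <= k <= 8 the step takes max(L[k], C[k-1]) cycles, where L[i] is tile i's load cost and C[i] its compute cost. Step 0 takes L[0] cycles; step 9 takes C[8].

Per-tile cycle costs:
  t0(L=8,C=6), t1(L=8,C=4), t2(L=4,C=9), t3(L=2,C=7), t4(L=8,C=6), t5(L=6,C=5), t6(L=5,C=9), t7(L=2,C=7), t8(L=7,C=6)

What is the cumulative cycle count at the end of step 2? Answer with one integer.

end_cycle[2] = 20

[0] DMA t0→A (8c) ∥ CU idle ⇒ 8c, clock 8
[1] DMA t1→B (8c) ∥ CU A:t0 (6c) ⇒ 8c, clock 16
[2] DMA t2→A (4c) ∥ CU B:t1 (4c) ⇒ 4c, clock 20
[3] DMA t3→B (2c) ∥ CU A:t2 (9c) ⇒ 9c, clock 29
[4] DMA t4→A (8c) ∥ CU B:t3 (7c) ⇒ 8c, clock 37
[5] DMA t5→B (6c) ∥ CU A:t4 (6c) ⇒ 6c, clock 43
[6] DMA t6→A (5c) ∥ CU B:t5 (5c) ⇒ 5c, clock 48
[7] DMA t7→B (2c) ∥ CU A:t6 (9c) ⇒ 9c, clock 57
[8] DMA t8→A (7c) ∥ CU B:t7 (7c) ⇒ 7c, clock 64
[9] DMA idle ∥ CU A:t8 (6c) ⇒ 6c, clock 70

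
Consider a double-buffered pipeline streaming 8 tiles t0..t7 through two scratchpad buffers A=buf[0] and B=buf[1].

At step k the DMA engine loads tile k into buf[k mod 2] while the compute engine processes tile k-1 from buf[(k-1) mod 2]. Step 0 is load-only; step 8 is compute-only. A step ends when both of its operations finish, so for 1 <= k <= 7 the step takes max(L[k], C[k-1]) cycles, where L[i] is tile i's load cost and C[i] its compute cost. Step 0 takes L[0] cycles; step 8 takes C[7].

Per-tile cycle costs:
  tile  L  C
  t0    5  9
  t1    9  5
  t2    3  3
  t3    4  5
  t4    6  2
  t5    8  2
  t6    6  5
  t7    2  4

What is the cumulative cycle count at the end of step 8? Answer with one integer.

  0. 5=5c; end=5; A:t0 B:-
  1. max(9,9)=9c; end=14; A:t0 B:t1
  2. max(3,5)=5c; end=19; A:t2 B:t1
  3. max(4,3)=4c; end=23; A:t2 B:t3
  4. max(6,5)=6c; end=29; A:t4 B:t3
  5. max(8,2)=8c; end=37; A:t4 B:t5
  6. max(6,2)=6c; end=43; A:t6 B:t5
  7. max(2,5)=5c; end=48; A:t6 B:t7
  8. 4=4c; end=52; A:t6 B:t7

end_cycle[8] = 52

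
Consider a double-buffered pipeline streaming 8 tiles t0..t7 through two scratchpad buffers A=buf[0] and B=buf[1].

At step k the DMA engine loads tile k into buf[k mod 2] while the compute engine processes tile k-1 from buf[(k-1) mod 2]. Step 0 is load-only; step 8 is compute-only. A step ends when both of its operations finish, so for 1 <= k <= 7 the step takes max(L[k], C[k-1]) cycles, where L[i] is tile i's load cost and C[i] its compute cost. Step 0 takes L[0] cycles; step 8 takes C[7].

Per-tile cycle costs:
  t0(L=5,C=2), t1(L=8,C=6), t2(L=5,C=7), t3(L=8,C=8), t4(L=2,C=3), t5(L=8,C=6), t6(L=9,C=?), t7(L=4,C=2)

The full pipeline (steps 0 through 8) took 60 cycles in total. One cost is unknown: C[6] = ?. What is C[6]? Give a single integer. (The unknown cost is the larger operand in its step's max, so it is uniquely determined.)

step 0 → dur = L[0]=5 = 5
step 1 → dur = max(L[1]=8, C[0]=2) = 8
step 2 → dur = max(L[2]=5, C[1]=6) = 6
step 3 → dur = max(L[3]=8, C[2]=7) = 8
step 4 → dur = max(L[4]=2, C[3]=8) = 8
step 5 → dur = max(L[5]=8, C[4]=3) = 8
step 6 → dur = max(L[6]=9, C[5]=6) = 9
step 7 → dur = max(L[7]=4, C[6]=?) = C[6]  (unknown; binding)
step 8 → dur = C[7]=2 = 2
sum of known step durations = 54
dur[7] = total - known = 60 - 54 = 6
C[6] is the binding max in step 7, so C[6] = dur[7] = 6

C[6] = 6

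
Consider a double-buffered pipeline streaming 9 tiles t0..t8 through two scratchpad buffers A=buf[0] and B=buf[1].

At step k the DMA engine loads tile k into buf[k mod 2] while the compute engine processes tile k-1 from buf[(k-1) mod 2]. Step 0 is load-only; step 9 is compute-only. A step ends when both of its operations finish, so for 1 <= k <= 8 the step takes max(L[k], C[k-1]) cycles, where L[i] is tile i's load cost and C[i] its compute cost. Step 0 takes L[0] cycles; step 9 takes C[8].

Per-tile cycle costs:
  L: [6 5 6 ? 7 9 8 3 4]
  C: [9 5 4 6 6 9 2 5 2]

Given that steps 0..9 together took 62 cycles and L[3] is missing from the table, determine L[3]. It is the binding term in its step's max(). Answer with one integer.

step 0 = dur = L[0]=6 = 6
step 1 = dur = max(L[1]=5, C[0]=9) = 9
step 2 = dur = max(L[2]=6, C[1]=5) = 6
step 3 = dur = max(L[3]=?, C[2]=4) = L[3]  (unknown; binding)
step 4 = dur = max(L[4]=7, C[3]=6) = 7
step 5 = dur = max(L[5]=9, C[4]=6) = 9
step 6 = dur = max(L[6]=8, C[5]=9) = 9
step 7 = dur = max(L[7]=3, C[6]=2) = 3
step 8 = dur = max(L[8]=4, C[7]=5) = 5
step 9 = dur = C[8]=2 = 2
sum of known step durations = 56
dur[3] = total - known = 62 - 56 = 6
L[3] is the binding max in step 3, so L[3] = dur[3] = 6

L[3] = 6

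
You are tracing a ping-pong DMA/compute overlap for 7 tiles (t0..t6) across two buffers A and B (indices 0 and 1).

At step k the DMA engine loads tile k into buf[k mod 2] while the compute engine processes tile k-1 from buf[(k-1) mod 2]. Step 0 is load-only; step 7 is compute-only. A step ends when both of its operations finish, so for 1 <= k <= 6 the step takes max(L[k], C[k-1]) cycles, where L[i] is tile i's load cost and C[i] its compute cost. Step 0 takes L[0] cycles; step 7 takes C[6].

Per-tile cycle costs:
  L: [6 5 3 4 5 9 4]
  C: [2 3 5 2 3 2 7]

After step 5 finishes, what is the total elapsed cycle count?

[0] DMA t0→A (6c) ∥ CU idle ⇒ 6c, clock 6
[1] DMA t1→B (5c) ∥ CU A:t0 (2c) ⇒ 5c, clock 11
[2] DMA t2→A (3c) ∥ CU B:t1 (3c) ⇒ 3c, clock 14
[3] DMA t3→B (4c) ∥ CU A:t2 (5c) ⇒ 5c, clock 19
[4] DMA t4→A (5c) ∥ CU B:t3 (2c) ⇒ 5c, clock 24
[5] DMA t5→B (9c) ∥ CU A:t4 (3c) ⇒ 9c, clock 33
[6] DMA t6→A (4c) ∥ CU B:t5 (2c) ⇒ 4c, clock 37
[7] DMA idle ∥ CU A:t6 (7c) ⇒ 7c, clock 44

end_cycle[5] = 33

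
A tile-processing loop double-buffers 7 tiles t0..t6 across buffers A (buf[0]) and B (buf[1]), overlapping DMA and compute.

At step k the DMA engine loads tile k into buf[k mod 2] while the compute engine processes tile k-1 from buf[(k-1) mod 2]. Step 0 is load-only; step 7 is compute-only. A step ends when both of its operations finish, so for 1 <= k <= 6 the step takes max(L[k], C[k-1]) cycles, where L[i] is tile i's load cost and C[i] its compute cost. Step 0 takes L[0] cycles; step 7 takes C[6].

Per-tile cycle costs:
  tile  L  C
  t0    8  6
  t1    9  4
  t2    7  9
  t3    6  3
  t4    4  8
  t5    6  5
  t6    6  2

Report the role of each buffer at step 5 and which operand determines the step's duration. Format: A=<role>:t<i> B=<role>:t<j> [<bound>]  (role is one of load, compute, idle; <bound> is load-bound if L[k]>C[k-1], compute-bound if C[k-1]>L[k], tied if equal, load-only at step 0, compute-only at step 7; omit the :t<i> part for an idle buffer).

step 5: A=compute:t4 B=load:t5 [compute-bound]

step 0: L[0]=8 → dur=8, Σ=8 | A=load:t0 B=idle [load-only]
step 1: L[1]=9 C[0]=6 → dur=9, Σ=17 | A=compute:t0 B=load:t1 [load-bound]
step 2: L[2]=7 C[1]=4 → dur=7, Σ=24 | A=load:t2 B=compute:t1 [load-bound]
step 3: L[3]=6 C[2]=9 → dur=9, Σ=33 | A=compute:t2 B=load:t3 [compute-bound]
step 4: L[4]=4 C[3]=3 → dur=4, Σ=37 | A=load:t4 B=compute:t3 [load-bound]
step 5: L[5]=6 C[4]=8 → dur=8, Σ=45 | A=compute:t4 B=load:t5 [compute-bound]
step 6: L[6]=6 C[5]=5 → dur=6, Σ=51 | A=load:t6 B=compute:t5 [load-bound]
step 7: C[6]=2 → dur=2, Σ=53 | A=compute:t6 B=idle [compute-only]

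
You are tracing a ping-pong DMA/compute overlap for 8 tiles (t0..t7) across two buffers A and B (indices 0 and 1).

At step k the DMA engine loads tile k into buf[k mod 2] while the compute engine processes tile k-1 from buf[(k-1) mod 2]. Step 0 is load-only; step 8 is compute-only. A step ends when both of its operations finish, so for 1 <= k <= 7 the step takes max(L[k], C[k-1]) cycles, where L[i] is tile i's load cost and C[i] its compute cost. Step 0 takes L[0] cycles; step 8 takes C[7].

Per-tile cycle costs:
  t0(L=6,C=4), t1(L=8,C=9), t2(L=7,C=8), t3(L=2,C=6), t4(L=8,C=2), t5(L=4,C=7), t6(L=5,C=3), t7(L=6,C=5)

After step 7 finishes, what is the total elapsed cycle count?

end_cycle[7] = 56

k=0 load=t0/6c comp=- wait=6 total=6
k=1 load=t1/8c comp=t0/4c wait=8 total=14
k=2 load=t2/7c comp=t1/9c wait=9 total=23
k=3 load=t3/2c comp=t2/8c wait=8 total=31
k=4 load=t4/8c comp=t3/6c wait=8 total=39
k=5 load=t5/4c comp=t4/2c wait=4 total=43
k=6 load=t6/5c comp=t5/7c wait=7 total=50
k=7 load=t7/6c comp=t6/3c wait=6 total=56
k=8 load=- comp=t7/5c wait=5 total=61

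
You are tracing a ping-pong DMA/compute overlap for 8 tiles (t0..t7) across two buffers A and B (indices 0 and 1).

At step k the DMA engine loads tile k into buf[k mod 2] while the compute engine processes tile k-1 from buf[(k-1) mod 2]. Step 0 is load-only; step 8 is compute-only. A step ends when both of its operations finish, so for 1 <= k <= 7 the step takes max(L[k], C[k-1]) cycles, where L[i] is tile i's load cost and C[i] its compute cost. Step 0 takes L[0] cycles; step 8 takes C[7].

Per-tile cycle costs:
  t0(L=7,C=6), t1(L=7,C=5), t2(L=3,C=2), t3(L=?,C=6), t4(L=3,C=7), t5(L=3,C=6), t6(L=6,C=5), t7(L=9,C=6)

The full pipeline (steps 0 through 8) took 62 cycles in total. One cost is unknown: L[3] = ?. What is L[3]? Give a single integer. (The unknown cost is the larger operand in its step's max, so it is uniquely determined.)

L[3] = 9

step 0 = dur = L[0]=7 = 7
step 1 = dur = max(L[1]=7, C[0]=6) = 7
step 2 = dur = max(L[2]=3, C[1]=5) = 5
step 3 = dur = max(L[3]=?, C[2]=2) = L[3]  (unknown; binding)
step 4 = dur = max(L[4]=3, C[3]=6) = 6
step 5 = dur = max(L[5]=3, C[4]=7) = 7
step 6 = dur = max(L[6]=6, C[5]=6) = 6
step 7 = dur = max(L[7]=9, C[6]=5) = 9
step 8 = dur = C[7]=6 = 6
sum of known step durations = 53
dur[3] = total - known = 62 - 53 = 9
L[3] is the binding max in step 3, so L[3] = dur[3] = 9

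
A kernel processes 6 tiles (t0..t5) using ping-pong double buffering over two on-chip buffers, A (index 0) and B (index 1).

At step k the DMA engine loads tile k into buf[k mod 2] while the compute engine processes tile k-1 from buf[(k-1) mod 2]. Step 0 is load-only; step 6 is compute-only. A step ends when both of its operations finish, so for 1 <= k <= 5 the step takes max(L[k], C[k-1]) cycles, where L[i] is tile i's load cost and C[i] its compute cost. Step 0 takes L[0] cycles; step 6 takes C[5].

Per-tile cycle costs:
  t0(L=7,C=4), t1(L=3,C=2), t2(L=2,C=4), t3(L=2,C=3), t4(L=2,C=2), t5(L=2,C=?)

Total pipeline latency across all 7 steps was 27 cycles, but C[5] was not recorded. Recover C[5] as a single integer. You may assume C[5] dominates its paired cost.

step 0 = dur = L[0]=7 = 7
step 1 = dur = max(L[1]=3, C[0]=4) = 4
step 2 = dur = max(L[2]=2, C[1]=2) = 2
step 3 = dur = max(L[3]=2, C[2]=4) = 4
step 4 = dur = max(L[4]=2, C[3]=3) = 3
step 5 = dur = max(L[5]=2, C[4]=2) = 2
step 6 = dur = C[5]=? = C[5]  (unknown; binding)
sum of known step durations = 22
dur[6] = total - known = 27 - 22 = 5
C[5] is the binding max in step 6, so C[5] = dur[6] = 5

C[5] = 5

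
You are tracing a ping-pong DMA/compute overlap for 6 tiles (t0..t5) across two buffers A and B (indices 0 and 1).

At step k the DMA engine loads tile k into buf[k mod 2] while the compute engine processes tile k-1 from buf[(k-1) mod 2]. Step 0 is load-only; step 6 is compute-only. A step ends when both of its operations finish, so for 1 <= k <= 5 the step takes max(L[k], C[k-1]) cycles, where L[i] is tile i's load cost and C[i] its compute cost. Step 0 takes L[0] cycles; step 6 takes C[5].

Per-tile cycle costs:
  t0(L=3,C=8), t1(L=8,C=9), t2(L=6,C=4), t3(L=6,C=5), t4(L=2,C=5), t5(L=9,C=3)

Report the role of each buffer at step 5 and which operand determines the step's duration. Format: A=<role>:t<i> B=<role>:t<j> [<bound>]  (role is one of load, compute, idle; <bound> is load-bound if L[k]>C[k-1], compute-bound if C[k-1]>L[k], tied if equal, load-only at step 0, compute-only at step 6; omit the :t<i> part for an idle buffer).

step 5: A=compute:t4 B=load:t5 [load-bound]

[0] DMA t0→A (3c) ∥ CU idle ⇒ 3c, clock 3
[1] DMA t1→B (8c) ∥ CU A:t0 (8c) ⇒ 8c, clock 11
[2] DMA t2→A (6c) ∥ CU B:t1 (9c) ⇒ 9c, clock 20
[3] DMA t3→B (6c) ∥ CU A:t2 (4c) ⇒ 6c, clock 26
[4] DMA t4→A (2c) ∥ CU B:t3 (5c) ⇒ 5c, clock 31
[5] DMA t5→B (9c) ∥ CU A:t4 (5c) ⇒ 9c, clock 40
[6] DMA idle ∥ CU B:t5 (3c) ⇒ 3c, clock 43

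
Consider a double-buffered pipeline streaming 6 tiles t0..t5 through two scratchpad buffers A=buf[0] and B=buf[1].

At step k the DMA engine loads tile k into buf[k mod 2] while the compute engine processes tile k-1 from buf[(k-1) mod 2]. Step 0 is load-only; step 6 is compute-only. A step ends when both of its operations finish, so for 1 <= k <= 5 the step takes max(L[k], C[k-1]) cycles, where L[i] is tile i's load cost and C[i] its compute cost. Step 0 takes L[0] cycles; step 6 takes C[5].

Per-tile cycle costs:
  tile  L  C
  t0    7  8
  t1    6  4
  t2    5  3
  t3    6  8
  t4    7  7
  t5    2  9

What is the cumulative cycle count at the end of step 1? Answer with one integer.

end_cycle[1] = 15

k=0 load=t0/7c comp=- wait=7 total=7
k=1 load=t1/6c comp=t0/8c wait=8 total=15
k=2 load=t2/5c comp=t1/4c wait=5 total=20
k=3 load=t3/6c comp=t2/3c wait=6 total=26
k=4 load=t4/7c comp=t3/8c wait=8 total=34
k=5 load=t5/2c comp=t4/7c wait=7 total=41
k=6 load=- comp=t5/9c wait=9 total=50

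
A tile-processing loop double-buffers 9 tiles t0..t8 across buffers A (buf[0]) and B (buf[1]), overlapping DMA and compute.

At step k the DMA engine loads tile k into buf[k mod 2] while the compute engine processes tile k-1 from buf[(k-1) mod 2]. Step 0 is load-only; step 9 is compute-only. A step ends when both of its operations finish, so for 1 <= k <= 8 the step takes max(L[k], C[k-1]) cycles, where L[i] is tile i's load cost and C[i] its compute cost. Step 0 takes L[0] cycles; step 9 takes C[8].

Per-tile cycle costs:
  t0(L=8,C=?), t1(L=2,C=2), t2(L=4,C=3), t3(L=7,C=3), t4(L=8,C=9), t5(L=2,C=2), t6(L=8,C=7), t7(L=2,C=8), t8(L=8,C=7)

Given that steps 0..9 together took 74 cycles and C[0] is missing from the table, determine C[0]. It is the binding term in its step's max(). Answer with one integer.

C[0] = 8

step 0: dur = L[0]=8 = 8
step 1: dur = max(L[1]=2, C[0]=?) = C[0]  (unknown; binding)
step 2: dur = max(L[2]=4, C[1]=2) = 4
step 3: dur = max(L[3]=7, C[2]=3) = 7
step 4: dur = max(L[4]=8, C[3]=3) = 8
step 5: dur = max(L[5]=2, C[4]=9) = 9
step 6: dur = max(L[6]=8, C[5]=2) = 8
step 7: dur = max(L[7]=2, C[6]=7) = 7
step 8: dur = max(L[8]=8, C[7]=8) = 8
step 9: dur = C[8]=7 = 7
sum of known step durations = 66
dur[1] = total - known = 74 - 66 = 8
C[0] is the binding max in step 1, so C[0] = dur[1] = 8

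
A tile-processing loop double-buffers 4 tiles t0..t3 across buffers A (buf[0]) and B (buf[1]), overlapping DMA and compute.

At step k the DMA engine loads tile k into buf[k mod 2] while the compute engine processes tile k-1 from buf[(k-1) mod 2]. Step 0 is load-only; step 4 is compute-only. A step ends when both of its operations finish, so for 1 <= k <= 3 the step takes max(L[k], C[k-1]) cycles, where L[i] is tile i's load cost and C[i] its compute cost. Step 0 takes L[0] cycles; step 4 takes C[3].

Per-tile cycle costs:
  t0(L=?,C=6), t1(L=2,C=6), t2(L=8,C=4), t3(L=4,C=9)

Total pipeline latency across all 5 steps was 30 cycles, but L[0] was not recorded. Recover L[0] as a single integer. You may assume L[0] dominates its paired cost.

L[0] = 3

step 0 → dur = L[0]=? = L[0]  (unknown; binding)
step 1 → dur = max(L[1]=2, C[0]=6) = 6
step 2 → dur = max(L[2]=8, C[1]=6) = 8
step 3 → dur = max(L[3]=4, C[2]=4) = 4
step 4 → dur = C[3]=9 = 9
sum of known step durations = 27
dur[0] = total - known = 30 - 27 = 3
L[0] is the binding max in step 0, so L[0] = dur[0] = 3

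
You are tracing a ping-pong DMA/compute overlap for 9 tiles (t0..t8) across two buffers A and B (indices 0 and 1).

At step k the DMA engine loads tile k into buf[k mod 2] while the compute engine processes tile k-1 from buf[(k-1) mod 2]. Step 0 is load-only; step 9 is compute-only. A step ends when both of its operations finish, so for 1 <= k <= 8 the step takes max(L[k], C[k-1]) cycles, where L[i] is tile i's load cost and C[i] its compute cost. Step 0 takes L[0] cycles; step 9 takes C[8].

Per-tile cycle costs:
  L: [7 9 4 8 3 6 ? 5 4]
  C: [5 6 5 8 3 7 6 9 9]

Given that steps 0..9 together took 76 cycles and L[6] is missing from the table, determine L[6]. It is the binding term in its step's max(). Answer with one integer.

L[6] = 8

step 0 → dur = L[0]=7 = 7
step 1 → dur = max(L[1]=9, C[0]=5) = 9
step 2 → dur = max(L[2]=4, C[1]=6) = 6
step 3 → dur = max(L[3]=8, C[2]=5) = 8
step 4 → dur = max(L[4]=3, C[3]=8) = 8
step 5 → dur = max(L[5]=6, C[4]=3) = 6
step 6 → dur = max(L[6]=?, C[5]=7) = L[6]  (unknown; binding)
step 7 → dur = max(L[7]=5, C[6]=6) = 6
step 8 → dur = max(L[8]=4, C[7]=9) = 9
step 9 → dur = C[8]=9 = 9
sum of known step durations = 68
dur[6] = total - known = 76 - 68 = 8
L[6] is the binding max in step 6, so L[6] = dur[6] = 8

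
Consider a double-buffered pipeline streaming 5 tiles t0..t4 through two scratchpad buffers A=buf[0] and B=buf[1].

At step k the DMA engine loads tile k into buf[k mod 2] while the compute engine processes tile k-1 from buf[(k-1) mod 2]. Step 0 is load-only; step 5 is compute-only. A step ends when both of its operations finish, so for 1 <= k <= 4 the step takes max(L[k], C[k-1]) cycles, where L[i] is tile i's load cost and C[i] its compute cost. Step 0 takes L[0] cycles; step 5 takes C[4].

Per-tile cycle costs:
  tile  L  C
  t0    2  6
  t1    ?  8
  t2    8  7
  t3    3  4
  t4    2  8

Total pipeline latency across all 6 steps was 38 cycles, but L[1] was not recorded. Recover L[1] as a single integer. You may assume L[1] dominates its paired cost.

L[1] = 9

step 0 | dur = L[0]=2 = 2
step 1 | dur = max(L[1]=?, C[0]=6) = L[1]  (unknown; binding)
step 2 | dur = max(L[2]=8, C[1]=8) = 8
step 3 | dur = max(L[3]=3, C[2]=7) = 7
step 4 | dur = max(L[4]=2, C[3]=4) = 4
step 5 | dur = C[4]=8 = 8
sum of known step durations = 29
dur[1] = total - known = 38 - 29 = 9
L[1] is the binding max in step 1, so L[1] = dur[1] = 9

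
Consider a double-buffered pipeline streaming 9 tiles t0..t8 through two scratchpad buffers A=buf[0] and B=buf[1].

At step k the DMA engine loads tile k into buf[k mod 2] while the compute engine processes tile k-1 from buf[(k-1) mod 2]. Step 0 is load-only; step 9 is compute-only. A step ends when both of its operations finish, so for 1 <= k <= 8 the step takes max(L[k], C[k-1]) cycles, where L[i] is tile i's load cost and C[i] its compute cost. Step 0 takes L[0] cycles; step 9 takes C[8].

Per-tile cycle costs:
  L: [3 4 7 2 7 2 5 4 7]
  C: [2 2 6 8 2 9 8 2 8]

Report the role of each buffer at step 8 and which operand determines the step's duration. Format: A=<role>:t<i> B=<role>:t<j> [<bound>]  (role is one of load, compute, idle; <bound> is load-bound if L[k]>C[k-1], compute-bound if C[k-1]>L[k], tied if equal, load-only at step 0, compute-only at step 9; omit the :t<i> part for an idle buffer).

step 8: A=load:t8 B=compute:t7 [load-bound]

[0] DMA t0→A (3c) ∥ CU idle ⇒ 3c, clock 3
[1] DMA t1→B (4c) ∥ CU A:t0 (2c) ⇒ 4c, clock 7
[2] DMA t2→A (7c) ∥ CU B:t1 (2c) ⇒ 7c, clock 14
[3] DMA t3→B (2c) ∥ CU A:t2 (6c) ⇒ 6c, clock 20
[4] DMA t4→A (7c) ∥ CU B:t3 (8c) ⇒ 8c, clock 28
[5] DMA t5→B (2c) ∥ CU A:t4 (2c) ⇒ 2c, clock 30
[6] DMA t6→A (5c) ∥ CU B:t5 (9c) ⇒ 9c, clock 39
[7] DMA t7→B (4c) ∥ CU A:t6 (8c) ⇒ 8c, clock 47
[8] DMA t8→A (7c) ∥ CU B:t7 (2c) ⇒ 7c, clock 54
[9] DMA idle ∥ CU A:t8 (8c) ⇒ 8c, clock 62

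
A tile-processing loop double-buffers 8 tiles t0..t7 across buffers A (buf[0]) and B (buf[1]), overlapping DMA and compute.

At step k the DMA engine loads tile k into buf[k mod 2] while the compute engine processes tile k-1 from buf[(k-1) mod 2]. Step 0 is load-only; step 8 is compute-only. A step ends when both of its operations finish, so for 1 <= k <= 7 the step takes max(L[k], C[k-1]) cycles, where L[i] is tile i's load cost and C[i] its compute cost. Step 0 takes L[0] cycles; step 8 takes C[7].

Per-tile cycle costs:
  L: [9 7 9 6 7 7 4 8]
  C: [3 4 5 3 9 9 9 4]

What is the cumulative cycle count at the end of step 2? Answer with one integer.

end_cycle[2] = 25

k=0 load=t0/9c comp=- wait=9 total=9
k=1 load=t1/7c comp=t0/3c wait=7 total=16
k=2 load=t2/9c comp=t1/4c wait=9 total=25
k=3 load=t3/6c comp=t2/5c wait=6 total=31
k=4 load=t4/7c comp=t3/3c wait=7 total=38
k=5 load=t5/7c comp=t4/9c wait=9 total=47
k=6 load=t6/4c comp=t5/9c wait=9 total=56
k=7 load=t7/8c comp=t6/9c wait=9 total=65
k=8 load=- comp=t7/4c wait=4 total=69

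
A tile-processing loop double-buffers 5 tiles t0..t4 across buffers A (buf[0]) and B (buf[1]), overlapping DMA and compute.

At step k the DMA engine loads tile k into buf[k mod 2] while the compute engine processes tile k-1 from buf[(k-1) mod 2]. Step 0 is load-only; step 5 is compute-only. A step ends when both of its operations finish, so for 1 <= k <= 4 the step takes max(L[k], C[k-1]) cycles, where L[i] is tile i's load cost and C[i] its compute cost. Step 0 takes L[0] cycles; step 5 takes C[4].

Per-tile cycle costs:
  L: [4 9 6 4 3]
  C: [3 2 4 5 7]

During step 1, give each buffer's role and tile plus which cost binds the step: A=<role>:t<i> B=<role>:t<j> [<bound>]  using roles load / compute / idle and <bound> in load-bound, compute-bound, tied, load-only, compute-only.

[0] DMA t0→A (4c) ∥ CU idle ⇒ 4c, clock 4
[1] DMA t1→B (9c) ∥ CU A:t0 (3c) ⇒ 9c, clock 13
[2] DMA t2→A (6c) ∥ CU B:t1 (2c) ⇒ 6c, clock 19
[3] DMA t3→B (4c) ∥ CU A:t2 (4c) ⇒ 4c, clock 23
[4] DMA t4→A (3c) ∥ CU B:t3 (5c) ⇒ 5c, clock 28
[5] DMA idle ∥ CU A:t4 (7c) ⇒ 7c, clock 35

step 1: A=compute:t0 B=load:t1 [load-bound]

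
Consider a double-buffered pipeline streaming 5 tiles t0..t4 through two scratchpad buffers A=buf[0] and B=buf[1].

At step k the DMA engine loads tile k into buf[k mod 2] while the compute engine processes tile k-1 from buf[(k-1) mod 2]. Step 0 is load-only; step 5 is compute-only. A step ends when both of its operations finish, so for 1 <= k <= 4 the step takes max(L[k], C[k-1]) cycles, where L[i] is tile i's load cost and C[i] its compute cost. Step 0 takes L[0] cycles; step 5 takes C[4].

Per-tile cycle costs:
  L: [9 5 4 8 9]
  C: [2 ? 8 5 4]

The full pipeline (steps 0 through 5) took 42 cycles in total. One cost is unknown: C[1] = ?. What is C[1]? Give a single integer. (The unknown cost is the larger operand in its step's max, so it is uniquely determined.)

step 0 | dur = L[0]=9 = 9
step 1 | dur = max(L[1]=5, C[0]=2) = 5
step 2 | dur = max(L[2]=4, C[1]=?) = C[1]  (unknown; binding)
step 3 | dur = max(L[3]=8, C[2]=8) = 8
step 4 | dur = max(L[4]=9, C[3]=5) = 9
step 5 | dur = C[4]=4 = 4
sum of known step durations = 35
dur[2] = total - known = 42 - 35 = 7
C[1] is the binding max in step 2, so C[1] = dur[2] = 7

C[1] = 7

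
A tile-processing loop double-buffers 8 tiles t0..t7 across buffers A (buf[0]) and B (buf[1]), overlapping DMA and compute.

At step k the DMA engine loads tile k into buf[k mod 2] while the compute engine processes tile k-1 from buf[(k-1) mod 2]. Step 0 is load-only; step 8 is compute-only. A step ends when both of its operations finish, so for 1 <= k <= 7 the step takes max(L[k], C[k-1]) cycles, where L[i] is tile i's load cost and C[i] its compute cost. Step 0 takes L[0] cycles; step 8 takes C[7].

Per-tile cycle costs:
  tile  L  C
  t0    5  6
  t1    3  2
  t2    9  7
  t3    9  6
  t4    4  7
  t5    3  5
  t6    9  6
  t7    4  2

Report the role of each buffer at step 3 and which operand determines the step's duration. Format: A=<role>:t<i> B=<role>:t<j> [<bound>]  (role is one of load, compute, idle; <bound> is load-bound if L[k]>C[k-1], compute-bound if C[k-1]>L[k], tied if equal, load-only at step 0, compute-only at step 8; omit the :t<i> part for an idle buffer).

step 3: A=compute:t2 B=load:t3 [load-bound]

step 0: L[0]=5 → dur=5, Σ=5 | A=load:t0 B=idle [load-only]
step 1: L[1]=3 C[0]=6 → dur=6, Σ=11 | A=compute:t0 B=load:t1 [compute-bound]
step 2: L[2]=9 C[1]=2 → dur=9, Σ=20 | A=load:t2 B=compute:t1 [load-bound]
step 3: L[3]=9 C[2]=7 → dur=9, Σ=29 | A=compute:t2 B=load:t3 [load-bound]
step 4: L[4]=4 C[3]=6 → dur=6, Σ=35 | A=load:t4 B=compute:t3 [compute-bound]
step 5: L[5]=3 C[4]=7 → dur=7, Σ=42 | A=compute:t4 B=load:t5 [compute-bound]
step 6: L[6]=9 C[5]=5 → dur=9, Σ=51 | A=load:t6 B=compute:t5 [load-bound]
step 7: L[7]=4 C[6]=6 → dur=6, Σ=57 | A=compute:t6 B=load:t7 [compute-bound]
step 8: C[7]=2 → dur=2, Σ=59 | A=idle B=compute:t7 [compute-only]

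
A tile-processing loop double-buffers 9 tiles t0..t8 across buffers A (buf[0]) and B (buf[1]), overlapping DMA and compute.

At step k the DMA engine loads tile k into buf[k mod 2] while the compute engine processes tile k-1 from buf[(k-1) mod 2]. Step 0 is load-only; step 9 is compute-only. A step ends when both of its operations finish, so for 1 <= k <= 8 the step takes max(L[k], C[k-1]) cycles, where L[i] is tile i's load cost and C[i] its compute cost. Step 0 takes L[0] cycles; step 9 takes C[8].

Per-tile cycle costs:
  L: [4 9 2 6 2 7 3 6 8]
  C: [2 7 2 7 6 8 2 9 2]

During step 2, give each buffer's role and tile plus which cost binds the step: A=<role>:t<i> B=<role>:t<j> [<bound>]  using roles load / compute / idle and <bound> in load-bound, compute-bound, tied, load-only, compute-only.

step 0: L[0]=4 → dur=4, Σ=4 | A=load:t0 B=idle [load-only]
step 1: L[1]=9 C[0]=2 → dur=9, Σ=13 | A=compute:t0 B=load:t1 [load-bound]
step 2: L[2]=2 C[1]=7 → dur=7, Σ=20 | A=load:t2 B=compute:t1 [compute-bound]
step 3: L[3]=6 C[2]=2 → dur=6, Σ=26 | A=compute:t2 B=load:t3 [load-bound]
step 4: L[4]=2 C[3]=7 → dur=7, Σ=33 | A=load:t4 B=compute:t3 [compute-bound]
step 5: L[5]=7 C[4]=6 → dur=7, Σ=40 | A=compute:t4 B=load:t5 [load-bound]
step 6: L[6]=3 C[5]=8 → dur=8, Σ=48 | A=load:t6 B=compute:t5 [compute-bound]
step 7: L[7]=6 C[6]=2 → dur=6, Σ=54 | A=compute:t6 B=load:t7 [load-bound]
step 8: L[8]=8 C[7]=9 → dur=9, Σ=63 | A=load:t8 B=compute:t7 [compute-bound]
step 9: C[8]=2 → dur=2, Σ=65 | A=compute:t8 B=idle [compute-only]

step 2: A=load:t2 B=compute:t1 [compute-bound]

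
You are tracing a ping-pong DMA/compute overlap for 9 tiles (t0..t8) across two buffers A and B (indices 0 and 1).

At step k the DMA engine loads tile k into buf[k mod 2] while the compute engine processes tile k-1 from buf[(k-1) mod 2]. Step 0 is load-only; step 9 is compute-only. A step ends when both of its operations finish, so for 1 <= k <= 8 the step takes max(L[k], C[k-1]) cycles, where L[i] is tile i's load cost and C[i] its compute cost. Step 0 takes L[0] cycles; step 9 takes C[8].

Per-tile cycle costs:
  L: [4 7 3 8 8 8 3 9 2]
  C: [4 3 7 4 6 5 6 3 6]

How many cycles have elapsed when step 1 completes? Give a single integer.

end_cycle[1] = 11

k=0 load=t0/4c comp=- wait=4 total=4
k=1 load=t1/7c comp=t0/4c wait=7 total=11
k=2 load=t2/3c comp=t1/3c wait=3 total=14
k=3 load=t3/8c comp=t2/7c wait=8 total=22
k=4 load=t4/8c comp=t3/4c wait=8 total=30
k=5 load=t5/8c comp=t4/6c wait=8 total=38
k=6 load=t6/3c comp=t5/5c wait=5 total=43
k=7 load=t7/9c comp=t6/6c wait=9 total=52
k=8 load=t8/2c comp=t7/3c wait=3 total=55
k=9 load=- comp=t8/6c wait=6 total=61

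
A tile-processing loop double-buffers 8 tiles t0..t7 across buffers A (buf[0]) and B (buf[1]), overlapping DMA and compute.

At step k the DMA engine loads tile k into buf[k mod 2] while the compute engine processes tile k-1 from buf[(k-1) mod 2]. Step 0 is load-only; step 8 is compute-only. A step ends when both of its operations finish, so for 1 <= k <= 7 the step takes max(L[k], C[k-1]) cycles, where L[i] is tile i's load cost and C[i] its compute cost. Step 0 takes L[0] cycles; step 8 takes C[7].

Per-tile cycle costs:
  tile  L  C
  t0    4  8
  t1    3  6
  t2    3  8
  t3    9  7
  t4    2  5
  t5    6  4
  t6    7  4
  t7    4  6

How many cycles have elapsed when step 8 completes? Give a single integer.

end_cycle[8] = 57

[0] DMA t0→A (4c) ∥ CU idle ⇒ 4c, clock 4
[1] DMA t1→B (3c) ∥ CU A:t0 (8c) ⇒ 8c, clock 12
[2] DMA t2→A (3c) ∥ CU B:t1 (6c) ⇒ 6c, clock 18
[3] DMA t3→B (9c) ∥ CU A:t2 (8c) ⇒ 9c, clock 27
[4] DMA t4→A (2c) ∥ CU B:t3 (7c) ⇒ 7c, clock 34
[5] DMA t5→B (6c) ∥ CU A:t4 (5c) ⇒ 6c, clock 40
[6] DMA t6→A (7c) ∥ CU B:t5 (4c) ⇒ 7c, clock 47
[7] DMA t7→B (4c) ∥ CU A:t6 (4c) ⇒ 4c, clock 51
[8] DMA idle ∥ CU B:t7 (6c) ⇒ 6c, clock 57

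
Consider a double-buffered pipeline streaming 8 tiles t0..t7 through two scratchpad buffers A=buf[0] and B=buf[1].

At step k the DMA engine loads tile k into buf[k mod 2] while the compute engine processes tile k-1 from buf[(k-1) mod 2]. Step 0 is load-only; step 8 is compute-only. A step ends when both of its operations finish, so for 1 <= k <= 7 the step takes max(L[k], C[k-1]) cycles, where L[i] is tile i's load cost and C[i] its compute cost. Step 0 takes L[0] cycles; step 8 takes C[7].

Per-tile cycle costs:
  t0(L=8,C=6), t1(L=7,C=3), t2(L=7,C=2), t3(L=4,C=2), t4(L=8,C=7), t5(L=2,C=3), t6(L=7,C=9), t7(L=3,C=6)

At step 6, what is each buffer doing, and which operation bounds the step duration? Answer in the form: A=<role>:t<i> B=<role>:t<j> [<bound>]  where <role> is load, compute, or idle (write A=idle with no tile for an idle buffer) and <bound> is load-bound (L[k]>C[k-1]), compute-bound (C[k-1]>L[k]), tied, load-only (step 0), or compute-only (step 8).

step 6: A=load:t6 B=compute:t5 [load-bound]

step 0: L[0]=8 → dur=8, Σ=8 | A=load:t0 B=idle [load-only]
step 1: L[1]=7 C[0]=6 → dur=7, Σ=15 | A=compute:t0 B=load:t1 [load-bound]
step 2: L[2]=7 C[1]=3 → dur=7, Σ=22 | A=load:t2 B=compute:t1 [load-bound]
step 3: L[3]=4 C[2]=2 → dur=4, Σ=26 | A=compute:t2 B=load:t3 [load-bound]
step 4: L[4]=8 C[3]=2 → dur=8, Σ=34 | A=load:t4 B=compute:t3 [load-bound]
step 5: L[5]=2 C[4]=7 → dur=7, Σ=41 | A=compute:t4 B=load:t5 [compute-bound]
step 6: L[6]=7 C[5]=3 → dur=7, Σ=48 | A=load:t6 B=compute:t5 [load-bound]
step 7: L[7]=3 C[6]=9 → dur=9, Σ=57 | A=compute:t6 B=load:t7 [compute-bound]
step 8: C[7]=6 → dur=6, Σ=63 | A=idle B=compute:t7 [compute-only]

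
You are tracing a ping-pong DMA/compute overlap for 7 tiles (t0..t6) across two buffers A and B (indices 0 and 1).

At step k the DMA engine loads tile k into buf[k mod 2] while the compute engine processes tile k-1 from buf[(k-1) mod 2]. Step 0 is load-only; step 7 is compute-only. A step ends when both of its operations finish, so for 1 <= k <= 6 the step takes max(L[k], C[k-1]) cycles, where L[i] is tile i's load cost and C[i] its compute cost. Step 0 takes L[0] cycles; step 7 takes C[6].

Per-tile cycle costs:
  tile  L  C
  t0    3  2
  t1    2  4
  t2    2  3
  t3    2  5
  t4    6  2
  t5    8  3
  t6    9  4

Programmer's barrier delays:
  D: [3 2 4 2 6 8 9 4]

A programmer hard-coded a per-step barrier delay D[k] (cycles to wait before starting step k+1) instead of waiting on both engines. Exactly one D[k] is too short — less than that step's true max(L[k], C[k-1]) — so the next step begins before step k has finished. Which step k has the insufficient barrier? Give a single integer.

hazard at step 3

[0] required=L[0]=3=3 vs D=3 ok
[1] required=max(L[1]=2,C[0]=2)=2 vs D=2 ok
[2] required=max(L[2]=2,C[1]=4)=4 vs D=4 ok
[3] required=max(L[3]=2,C[2]=3)=3 vs D=2 SHORT
[4] required=max(L[4]=6,C[3]=5)=6 vs D=6 ok
[5] required=max(L[5]=8,C[4]=2)=8 vs D=8 ok
[6] required=max(L[6]=9,C[5]=3)=9 vs D=9 ok
[7] required=C[6]=4=4 vs D=4 ok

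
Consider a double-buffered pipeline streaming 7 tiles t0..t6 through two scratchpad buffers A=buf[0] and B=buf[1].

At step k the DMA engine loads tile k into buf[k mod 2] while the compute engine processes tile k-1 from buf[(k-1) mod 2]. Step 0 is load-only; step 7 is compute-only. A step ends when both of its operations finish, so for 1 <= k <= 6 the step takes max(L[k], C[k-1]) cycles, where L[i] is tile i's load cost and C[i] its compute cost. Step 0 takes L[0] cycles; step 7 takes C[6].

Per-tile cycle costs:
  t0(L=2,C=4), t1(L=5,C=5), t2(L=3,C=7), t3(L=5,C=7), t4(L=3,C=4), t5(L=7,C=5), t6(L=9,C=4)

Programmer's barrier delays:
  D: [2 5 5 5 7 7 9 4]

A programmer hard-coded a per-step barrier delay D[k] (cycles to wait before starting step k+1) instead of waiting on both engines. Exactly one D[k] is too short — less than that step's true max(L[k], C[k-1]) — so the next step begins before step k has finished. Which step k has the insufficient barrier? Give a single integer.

k=0 barrier L[0]=2→2c, D[0]=2 ok
k=1 barrier max(L[1]=5,C[0]=4)→5c, D[1]=5 ok
k=2 barrier max(L[2]=3,C[1]=5)→5c, D[2]=5 ok
k=3 barrier max(L[3]=5,C[2]=7)→7c, D[3]=5 SHORT
k=4 barrier max(L[4]=3,C[3]=7)→7c, D[4]=7 ok
k=5 barrier max(L[5]=7,C[4]=4)→7c, D[5]=7 ok
k=6 barrier max(L[6]=9,C[5]=5)→9c, D[6]=9 ok
k=7 barrier C[6]=4→4c, D[7]=4 ok

hazard at step 3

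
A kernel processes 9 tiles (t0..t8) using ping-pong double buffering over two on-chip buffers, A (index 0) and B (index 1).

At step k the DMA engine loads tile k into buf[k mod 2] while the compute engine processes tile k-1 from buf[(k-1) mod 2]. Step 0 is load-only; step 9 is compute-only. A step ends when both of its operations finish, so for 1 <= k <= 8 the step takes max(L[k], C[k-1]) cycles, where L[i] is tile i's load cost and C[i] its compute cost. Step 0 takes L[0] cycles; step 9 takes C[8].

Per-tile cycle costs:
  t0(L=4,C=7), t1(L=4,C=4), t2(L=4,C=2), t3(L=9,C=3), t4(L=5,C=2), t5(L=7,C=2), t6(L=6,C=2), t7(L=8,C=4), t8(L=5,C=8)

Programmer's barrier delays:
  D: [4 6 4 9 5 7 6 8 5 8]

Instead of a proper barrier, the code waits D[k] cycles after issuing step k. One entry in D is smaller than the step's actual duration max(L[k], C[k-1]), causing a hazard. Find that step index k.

step 0: need L[0]=4 = 4; D[0]=4 ok
step 1: need max(L[1]=4,C[0]=7) = 7; D[1]=6 SHORT
step 2: need max(L[2]=4,C[1]=4) = 4; D[2]=4 ok
step 3: need max(L[3]=9,C[2]=2) = 9; D[3]=9 ok
step 4: need max(L[4]=5,C[3]=3) = 5; D[4]=5 ok
step 5: need max(L[5]=7,C[4]=2) = 7; D[5]=7 ok
step 6: need max(L[6]=6,C[5]=2) = 6; D[6]=6 ok
step 7: need max(L[7]=8,C[6]=2) = 8; D[7]=8 ok
step 8: need max(L[8]=5,C[7]=4) = 5; D[8]=5 ok
step 9: need C[8]=8 = 8; D[9]=8 ok

hazard at step 1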